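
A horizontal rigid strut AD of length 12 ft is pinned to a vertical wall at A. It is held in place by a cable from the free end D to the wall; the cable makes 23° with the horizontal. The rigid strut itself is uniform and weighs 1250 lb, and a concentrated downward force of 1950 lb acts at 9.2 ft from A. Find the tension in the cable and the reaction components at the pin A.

T = 5426 lb, A_x = 4994 lb, A_y = 1080 lb

ΣM about A: T·sin23°·12 − 1250·6 − 1950·9.2 = 0 → T = 25440/(12·0.390731) = 5425.73 ≈ 5426 lb.
ΣF_x = 0: A_x − T·cos23° = 0 → A_x = 5425.73 × 0.920505 = 4994 lb.
ΣF_y = 0: A_y + T·sin23° − 1250 − 1950 = 0 → A_y = 3200 − 5425.73 × 0.390731 = 1080 lb.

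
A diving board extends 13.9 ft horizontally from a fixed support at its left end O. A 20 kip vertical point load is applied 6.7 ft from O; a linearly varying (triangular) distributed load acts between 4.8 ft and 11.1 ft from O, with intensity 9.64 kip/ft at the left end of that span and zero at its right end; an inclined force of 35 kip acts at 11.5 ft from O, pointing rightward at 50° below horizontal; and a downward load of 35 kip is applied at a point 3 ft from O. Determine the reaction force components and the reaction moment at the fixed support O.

Resultant of the triangular load: ½ × 9.64 × 6.3 = 30.366 kip, acting at 6.9 ft from O (one-third of the span from the peak).
ΣF_x = 0: O_x + 35·cos50° = 0 → O_x = -22.50 kip.
ΣF_y = 0: O_y − 20 − ½·9.64·6.3 − 35·sin50° − 35 = 0 → O_y = 112.2 kip.
ΣM about O: M_O − 20·6.7 − (½·9.64·6.3)·6.9 − 35·sin50°·11.5 − 35·3 = 0 → M_O = 756.9 kip·ft.

O_x = -22.50 kip, O_y = 112.2 kip, M_O = 756.9 kip·ft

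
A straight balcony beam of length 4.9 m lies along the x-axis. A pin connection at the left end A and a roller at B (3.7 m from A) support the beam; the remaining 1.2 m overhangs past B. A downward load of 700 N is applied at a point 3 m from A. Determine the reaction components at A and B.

Moments about A: B_y·3.7 − 700·3 = 0 → B_y = 2100/3.7 = 567.568 ≈ 567.6 N.
ΣF_y = 0: A_y + 567.568 − 700 = 0 → A_y = 132.4 N.
ΣF_x = 0: no horizontal applied forces, so A_x = 0.

A_x = 0, A_y = 132.4 N, B_y = 567.6 N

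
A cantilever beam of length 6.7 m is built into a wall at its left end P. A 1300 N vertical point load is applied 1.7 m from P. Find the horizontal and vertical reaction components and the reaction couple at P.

P_x = 0, P_y = 1300 N, M_P = 2210 N·m

ΣF_x = 0: P_x = 0.
ΣF_y = 0: P_y − 1300 = 0 → P_y = 1300 N.
ΣM about P: M_P − 1300·1.7 = 0 → M_P = 2210 N·m.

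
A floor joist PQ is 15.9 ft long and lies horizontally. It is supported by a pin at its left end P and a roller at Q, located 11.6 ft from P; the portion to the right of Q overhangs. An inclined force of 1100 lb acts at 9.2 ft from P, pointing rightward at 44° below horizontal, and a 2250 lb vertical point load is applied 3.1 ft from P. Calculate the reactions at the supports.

P_x = -791.3 lb, P_y = 1807 lb, Q_y = 1207 lb

Taking moments about P: Q_y·11.6 − 1100·sin44°·9.2 − 2250·3.1 = 0 → Q_y = 14004.9/11.6 = 1207.32 ≈ 1207 lb.
ΣF_y = 0: P_y + 1207.32 − 1100·sin44° − 2250 = 0 → P_y = 1807 lb.
ΣF_x = 0: P_x + 1100·cos44° = 0 → P_x = -791.3 lb.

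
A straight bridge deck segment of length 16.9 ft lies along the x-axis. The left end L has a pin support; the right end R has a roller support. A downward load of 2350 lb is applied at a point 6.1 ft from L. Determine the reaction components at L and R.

ΣM about L: R_y·16.9 − 2350·6.1 = 0 → R_y = 14335/16.9 = 848.225 ≈ 848.2 lb.
ΣF_y = 0: L_y + 848.225 − 2350 = 0 → L_y = 1502 lb.
ΣF_x = 0: no horizontal applied forces, so L_x = 0.

L_x = 0, L_y = 1502 lb, R_y = 848.2 lb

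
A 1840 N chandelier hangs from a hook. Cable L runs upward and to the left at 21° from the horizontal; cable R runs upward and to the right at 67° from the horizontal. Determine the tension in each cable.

T_L = 719.4 N, T_R = 1719 N

ΣF_x = 0: −T_L·cos21° + T_R·cos67° = 0 → T_R = 2.38932·T_L.
ΣF_y = 0: T_L·sin21° + T_R·sin67° = 1840.
Substitute: T_L·(0.358368 + 2.38932·0.920505) = 1840 → T_L = 719.383 ≈ 719.4 N.
Then T_R = 2.38932 × 719.383 = 1719 N.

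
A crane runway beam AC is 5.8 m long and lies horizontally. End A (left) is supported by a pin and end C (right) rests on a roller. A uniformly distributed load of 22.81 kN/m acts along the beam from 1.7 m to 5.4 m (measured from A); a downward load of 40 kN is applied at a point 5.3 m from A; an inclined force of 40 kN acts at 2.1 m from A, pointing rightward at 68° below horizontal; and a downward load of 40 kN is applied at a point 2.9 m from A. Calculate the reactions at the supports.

Resultant of the distributed load: 22.81 × 3.7 = 84.397 kN at 3.55 m from A.
ΣM about A: C_y·5.8 − (22.81·3.7)·3.55 − 40·5.3 − 40·sin68°·2.1 − 40·2.9 = 0 → C_y = 705.493/5.8 = 121.637 ≈ 121.6 kN.
ΣF_y = 0: A_y + 121.637 − 22.81·3.7 − 40 − 40·sin68° − 40 = 0 → A_y = 79.85 kN.
ΣF_x = 0: A_x + 40·cos68° = 0 → A_x = -14.98 kN.

A_x = -14.98 kN, A_y = 79.85 kN, C_y = 121.6 kN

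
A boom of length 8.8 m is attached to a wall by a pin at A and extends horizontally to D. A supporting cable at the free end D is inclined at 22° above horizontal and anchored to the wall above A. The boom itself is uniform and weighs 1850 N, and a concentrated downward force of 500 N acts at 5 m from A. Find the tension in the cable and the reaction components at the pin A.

ΣM about A: T·sin22°·8.8 − 1850·4.4 − 500·5 = 0 → T = 10640/(8.8·0.374607) = 3227.62 ≈ 3228 N.
ΣF_x = 0: A_x − T·cos22° = 0 → A_x = 3227.62 × 0.927184 = 2993 N.
ΣF_y = 0: A_y + T·sin22° − 1850 − 500 = 0 → A_y = 2350 − 3227.62 × 0.374607 = 1141 N.

T = 3228 N, A_x = 2993 N, A_y = 1141 N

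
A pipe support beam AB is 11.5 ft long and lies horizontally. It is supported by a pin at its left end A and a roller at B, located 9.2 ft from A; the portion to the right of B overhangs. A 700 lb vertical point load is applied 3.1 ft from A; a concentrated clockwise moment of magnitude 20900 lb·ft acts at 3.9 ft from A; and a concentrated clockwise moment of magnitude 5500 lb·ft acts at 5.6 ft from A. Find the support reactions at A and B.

A_x = 0, A_y = -2405 lb, B_y = 3105 lb

Taking moments about A: B_y·9.2 − 700·3.1 − 20900 − 5500 = 0 → B_y = 28570/9.2 = 3105.43 ≈ 3105 lb.
ΣF_y = 0: A_y + 3105.43 − 700 = 0 → A_y = -2405 lb.
ΣF_x = 0: no horizontal applied forces, so A_x = 0.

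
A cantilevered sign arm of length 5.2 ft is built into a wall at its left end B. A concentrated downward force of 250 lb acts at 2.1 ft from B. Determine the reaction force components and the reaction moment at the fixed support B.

B_x = 0, B_y = 250.0 lb, M_B = 525.0 lb·ft

ΣF_x = 0: B_x = 0.
ΣF_y = 0: B_y − 250 = 0 → B_y = 250.0 lb.
ΣM about B: M_B − 250·2.1 = 0 → M_B = 525.0 lb·ft.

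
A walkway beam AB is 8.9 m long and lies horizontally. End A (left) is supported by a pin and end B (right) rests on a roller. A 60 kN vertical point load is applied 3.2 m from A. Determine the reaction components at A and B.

A_x = 0, A_y = 38.43 kN, B_y = 21.57 kN

Moments about A: B_y·8.9 − 60·3.2 = 0 → B_y = 192/8.9 = 21.573 ≈ 21.57 kN.
ΣF_y = 0: A_y + 21.573 − 60 = 0 → A_y = 38.43 kN.
ΣF_x = 0: no horizontal applied forces, so A_x = 0.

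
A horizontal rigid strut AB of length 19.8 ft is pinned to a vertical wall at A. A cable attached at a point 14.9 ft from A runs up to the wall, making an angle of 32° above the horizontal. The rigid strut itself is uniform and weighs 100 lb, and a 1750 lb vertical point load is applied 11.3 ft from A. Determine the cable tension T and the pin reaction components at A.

T = 2630 lb, A_x = 2230 lb, A_y = 456.4 lb

ΣM about A: T·sin32°·14.9 − 100·9.9 − 1750·11.3 = 0 → T = 20765/(14.9·0.529919) = 2629.88 ≈ 2630 lb.
ΣF_x = 0: A_x − T·cos32° = 0 → A_x = 2629.88 × 0.848048 = 2230 lb.
ΣF_y = 0: A_y + T·sin32° − 100 − 1750 = 0 → A_y = 1850 − 2629.88 × 0.529919 = 456.4 lb.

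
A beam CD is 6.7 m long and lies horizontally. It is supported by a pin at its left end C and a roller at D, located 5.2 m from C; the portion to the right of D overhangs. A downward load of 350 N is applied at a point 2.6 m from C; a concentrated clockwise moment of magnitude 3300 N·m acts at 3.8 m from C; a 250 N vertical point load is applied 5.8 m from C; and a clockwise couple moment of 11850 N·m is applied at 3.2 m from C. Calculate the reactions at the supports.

C_x = 0, C_y = -2767 N, D_y = 3367 N

Taking moments about C: D_y·5.2 − 350·2.6 − 3300 − 250·5.8 − 11850 = 0 → D_y = 17510/5.2 = 3367.31 ≈ 3367 N.
ΣF_y = 0: C_y + 3367.31 − 350 − 250 = 0 → C_y = -2767 N.
ΣF_x = 0: no horizontal applied forces, so C_x = 0.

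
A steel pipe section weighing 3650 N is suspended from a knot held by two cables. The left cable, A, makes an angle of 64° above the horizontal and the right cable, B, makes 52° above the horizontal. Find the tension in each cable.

ΣF_x = 0: −T_A·cos64° + T_B·cos52° = 0 → T_B = 0.712033·T_A.
ΣF_y = 0: T_A·sin64° + T_B·sin52° = 3650.
Substitute: T_A·(0.898794 + 0.712033·0.788011) = 3650 → T_A = 2500.2 ≈ 2500 N.
Then T_B = 0.712033 × 2500.2 = 1780 N.

T_A = 2500 N, T_B = 1780 N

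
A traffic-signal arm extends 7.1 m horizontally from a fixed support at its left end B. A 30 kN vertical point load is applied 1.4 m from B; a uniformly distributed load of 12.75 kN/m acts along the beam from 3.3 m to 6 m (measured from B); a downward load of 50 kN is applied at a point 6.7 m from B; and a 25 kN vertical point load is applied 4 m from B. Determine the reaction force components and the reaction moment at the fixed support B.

Resultant of the distributed load: 12.75 × 2.7 = 34.425 kN at 4.65 m from B.
ΣF_x = 0: B_x = 0.
ΣF_y = 0: B_y − 30 − 12.75·2.7 − 50 − 25 = 0 → B_y = 139.4 kN.
ΣM about B: M_B − 30·1.4 − (12.75·2.7)·4.65 − 50·6.7 − 25·4 = 0 → M_B = 637.1 kN·m.

B_x = 0, B_y = 139.4 kN, M_B = 637.1 kN·m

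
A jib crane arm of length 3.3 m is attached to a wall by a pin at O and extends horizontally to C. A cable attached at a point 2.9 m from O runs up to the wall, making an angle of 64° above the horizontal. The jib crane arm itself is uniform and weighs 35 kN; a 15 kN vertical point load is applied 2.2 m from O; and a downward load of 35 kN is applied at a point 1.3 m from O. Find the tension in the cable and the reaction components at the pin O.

ΣM about O: T·sin64°·2.9 − 35·1.65 − 15·2.2 − 35·1.3 = 0 → T = 136.25/(2.9·0.898794) = 52.2731 ≈ 52.27 kN.
ΣF_x = 0: O_x − T·cos64° = 0 → O_x = 52.2731 × 0.438371 = 22.92 kN.
ΣF_y = 0: O_y + T·sin64° − 35 − 15 − 35 = 0 → O_y = 85 − 52.2731 × 0.898794 = 38.02 kN.

T = 52.27 kN, O_x = 22.92 kN, O_y = 38.02 kN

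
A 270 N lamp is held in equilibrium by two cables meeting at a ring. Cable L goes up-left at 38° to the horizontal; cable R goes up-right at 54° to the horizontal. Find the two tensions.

ΣF_x = 0: −T_L·cos38° + T_R·cos54° = 0 → T_R = 1.34064·T_L.
ΣF_y = 0: T_L·sin38° + T_R·sin54° = 270.
Substitute: T_L·(0.615661 + 1.34064·0.809017) = 270 → T_L = 158.799 ≈ 158.8 N.
Then T_R = 1.34064 × 158.799 = 212.9 N.

T_L = 158.8 N, T_R = 212.9 N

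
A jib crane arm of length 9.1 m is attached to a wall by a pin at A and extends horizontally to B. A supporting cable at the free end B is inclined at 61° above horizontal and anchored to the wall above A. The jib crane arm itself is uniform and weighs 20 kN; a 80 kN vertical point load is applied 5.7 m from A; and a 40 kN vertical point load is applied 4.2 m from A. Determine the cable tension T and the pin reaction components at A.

T = 89.83 kN, A_x = 43.55 kN, A_y = 61.43 kN

ΣM about A: T·sin61°·9.1 − 20·4.55 − 80·5.7 − 40·4.2 = 0 → T = 715/(9.1·0.87462) = 89.8349 ≈ 89.83 kN.
ΣF_x = 0: A_x − T·cos61° = 0 → A_x = 89.8349 × 0.48481 = 43.55 kN.
ΣF_y = 0: A_y + T·sin61° − 20 − 80 − 40 = 0 → A_y = 140 − 89.8349 × 0.87462 = 61.43 kN.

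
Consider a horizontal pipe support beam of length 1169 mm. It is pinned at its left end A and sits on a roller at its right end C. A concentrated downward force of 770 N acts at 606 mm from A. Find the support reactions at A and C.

A_x = 0, A_y = 370.8 N, C_y = 399.2 N

Taking moments about A: C_y·1169 − 770·606 = 0 → C_y = 466620/1169 = 399.162 ≈ 399.2 N.
ΣF_y = 0: A_y + 399.162 − 770 = 0 → A_y = 370.8 N.
ΣF_x = 0: no horizontal applied forces, so A_x = 0.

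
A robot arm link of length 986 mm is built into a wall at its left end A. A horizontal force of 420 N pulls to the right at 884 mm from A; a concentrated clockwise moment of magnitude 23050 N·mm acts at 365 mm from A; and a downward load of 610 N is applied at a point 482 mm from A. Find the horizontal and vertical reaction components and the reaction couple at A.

ΣF_x = 0: A_x + 420 = 0 → A_x = -420.0 N.
ΣF_y = 0: A_y − 610 = 0 → A_y = 610.0 N.
ΣM about A: M_A − 23050 − 610·482 = 0 → M_A = 317100 N·mm.

A_x = -420.0 N, A_y = 610.0 N, M_A = 317100 N·mm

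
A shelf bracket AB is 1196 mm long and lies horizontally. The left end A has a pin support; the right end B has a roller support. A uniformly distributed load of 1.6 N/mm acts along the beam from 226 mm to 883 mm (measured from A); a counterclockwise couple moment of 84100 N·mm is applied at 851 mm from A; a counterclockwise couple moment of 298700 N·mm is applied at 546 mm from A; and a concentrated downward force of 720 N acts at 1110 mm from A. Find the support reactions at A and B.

A_x = 0, A_y = 935.7 N, B_y = 835.5 N

Resultant of the distributed load: 1.6 × 657 = 1051.2 N at 554.5 mm from A.
Moments about A: B_y·1196 − (1.6·657)·554.5 + 84100 + 298700 − 720·1110 = 0 → B_y = 999290.4/1196 = 835.527 ≈ 835.5 N.
ΣF_y = 0: A_y + 835.527 − 1.6·657 − 720 = 0 → A_y = 935.7 N.
ΣF_x = 0: no horizontal applied forces, so A_x = 0.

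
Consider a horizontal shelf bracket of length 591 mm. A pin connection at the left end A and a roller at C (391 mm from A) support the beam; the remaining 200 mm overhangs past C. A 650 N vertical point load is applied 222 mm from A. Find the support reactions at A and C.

A_x = 0, A_y = 280.9 N, C_y = 369.1 N

ΣM about A: C_y·391 − 650·222 = 0 → C_y = 144300/391 = 369.054 ≈ 369.1 N.
ΣF_y = 0: A_y + 369.054 − 650 = 0 → A_y = 280.9 N.
ΣF_x = 0: no horizontal applied forces, so A_x = 0.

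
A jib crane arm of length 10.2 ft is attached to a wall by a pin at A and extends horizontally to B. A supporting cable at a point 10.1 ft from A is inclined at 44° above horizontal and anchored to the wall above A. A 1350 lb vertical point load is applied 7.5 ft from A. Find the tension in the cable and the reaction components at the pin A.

T = 1443 lb, A_x = 1038 lb, A_y = 347.5 lb

ΣM about A: T·sin44°·10.1 − 1350·7.5 = 0 → T = 10125/(10.1·0.694658) = 1443.12 ≈ 1443 lb.
ΣF_x = 0: A_x − T·cos44° = 0 → A_x = 1443.12 × 0.71934 = 1038 lb.
ΣF_y = 0: A_y + T·sin44° − 1350 = 0 → A_y = 1350 − 1443.12 × 0.694658 = 347.5 lb.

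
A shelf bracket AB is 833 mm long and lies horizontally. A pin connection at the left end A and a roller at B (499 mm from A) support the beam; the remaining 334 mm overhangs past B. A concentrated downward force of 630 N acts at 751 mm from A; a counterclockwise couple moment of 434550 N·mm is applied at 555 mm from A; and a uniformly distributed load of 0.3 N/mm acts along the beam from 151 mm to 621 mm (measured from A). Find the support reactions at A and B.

Resultant of the distributed load: 0.3 × 470 = 141 N at 386 mm from A.
ΣM about A: B_y·499 − 630·751 + 434550 − (0.3·470)·386 = 0 → B_y = 93006/499 = 186.385 ≈ 186.4 N.
ΣF_y = 0: A_y + 186.385 − 630 − 0.3·470 = 0 → A_y = 584.6 N.
ΣF_x = 0: no horizontal applied forces, so A_x = 0.

A_x = 0, A_y = 584.6 N, B_y = 186.4 N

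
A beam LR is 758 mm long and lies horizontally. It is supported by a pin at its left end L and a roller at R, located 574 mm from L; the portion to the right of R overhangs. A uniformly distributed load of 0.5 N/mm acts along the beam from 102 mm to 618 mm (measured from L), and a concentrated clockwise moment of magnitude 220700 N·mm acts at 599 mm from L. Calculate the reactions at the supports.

L_x = 0, L_y = -288.3 N, R_y = 546.3 N

Resultant of the distributed load: 0.5 × 516 = 258 N at 360 mm from L.
Taking moments about L: R_y·574 − (0.5·516)·360 − 220700 = 0 → R_y = 313580/574 = 546.307 ≈ 546.3 N.
ΣF_y = 0: L_y + 546.307 − 0.5·516 = 0 → L_y = -288.3 N.
ΣF_x = 0: no horizontal applied forces, so L_x = 0.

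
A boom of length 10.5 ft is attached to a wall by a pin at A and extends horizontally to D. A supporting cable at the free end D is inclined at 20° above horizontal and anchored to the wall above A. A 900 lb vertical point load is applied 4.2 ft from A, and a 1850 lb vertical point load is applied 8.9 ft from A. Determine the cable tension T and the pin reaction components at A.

ΣM about A: T·sin20°·10.5 − 900·4.2 − 1850·8.9 = 0 → T = 20245/(10.5·0.34202) = 5637.38 ≈ 5637 lb.
ΣF_x = 0: A_x − T·cos20° = 0 → A_x = 5637.38 × 0.939693 = 5297 lb.
ΣF_y = 0: A_y + T·sin20° − 900 − 1850 = 0 → A_y = 2750 − 5637.38 × 0.34202 = 821.9 lb.

T = 5637 lb, A_x = 5297 lb, A_y = 821.9 lb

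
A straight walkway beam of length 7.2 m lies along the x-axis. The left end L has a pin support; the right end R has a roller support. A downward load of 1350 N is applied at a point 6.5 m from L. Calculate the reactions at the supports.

L_x = 0, L_y = 131.2 N, R_y = 1219 N

Moments about L: R_y·7.2 − 1350·6.5 = 0 → R_y = 8775/7.2 = 1218.75 ≈ 1219 N.
ΣF_y = 0: L_y + 1218.75 − 1350 = 0 → L_y = 131.2 N.
ΣF_x = 0: no horizontal applied forces, so L_x = 0.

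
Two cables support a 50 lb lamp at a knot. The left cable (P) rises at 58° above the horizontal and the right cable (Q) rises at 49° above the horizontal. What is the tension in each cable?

T_P = 34.30 lb, T_Q = 27.71 lb

ΣF_x = 0: −T_P·cos58° + T_Q·cos49° = 0 → T_Q = 0.807731·T_P.
ΣF_y = 0: T_P·sin58° + T_Q·sin49° = 50.
Substitute: T_P·(0.848048 + 0.807731·0.75471) = 50 → T_P = 34.3018 ≈ 34.30 lb.
Then T_Q = 0.807731 × 34.3018 = 27.71 lb.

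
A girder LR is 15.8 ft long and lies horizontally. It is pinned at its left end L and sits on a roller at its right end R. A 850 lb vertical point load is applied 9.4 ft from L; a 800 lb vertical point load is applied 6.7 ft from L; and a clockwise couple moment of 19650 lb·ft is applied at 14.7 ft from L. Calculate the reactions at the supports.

ΣM about L: R_y·15.8 − 850·9.4 − 800·6.7 − 19650 = 0 → R_y = 33000/15.8 = 2088.61 ≈ 2089 lb.
ΣF_y = 0: L_y + 2088.61 − 850 − 800 = 0 → L_y = -438.6 lb.
ΣF_x = 0: no horizontal applied forces, so L_x = 0.

L_x = 0, L_y = -438.6 lb, R_y = 2089 lb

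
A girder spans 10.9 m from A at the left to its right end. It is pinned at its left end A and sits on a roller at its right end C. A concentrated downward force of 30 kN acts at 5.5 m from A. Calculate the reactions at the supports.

ΣM about A: C_y·10.9 − 30·5.5 = 0 → C_y = 165/10.9 = 15.1376 ≈ 15.14 kN.
ΣF_y = 0: A_y + 15.1376 − 30 = 0 → A_y = 14.86 kN.
ΣF_x = 0: no horizontal applied forces, so A_x = 0.

A_x = 0, A_y = 14.86 kN, C_y = 15.14 kN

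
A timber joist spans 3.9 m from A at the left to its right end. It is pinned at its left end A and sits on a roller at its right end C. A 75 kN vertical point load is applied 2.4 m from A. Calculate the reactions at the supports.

Moments about A: C_y·3.9 − 75·2.4 = 0 → C_y = 180/3.9 = 46.1538 ≈ 46.15 kN.
ΣF_y = 0: A_y + 46.1538 − 75 = 0 → A_y = 28.85 kN.
ΣF_x = 0: no horizontal applied forces, so A_x = 0.

A_x = 0, A_y = 28.85 kN, C_y = 46.15 kN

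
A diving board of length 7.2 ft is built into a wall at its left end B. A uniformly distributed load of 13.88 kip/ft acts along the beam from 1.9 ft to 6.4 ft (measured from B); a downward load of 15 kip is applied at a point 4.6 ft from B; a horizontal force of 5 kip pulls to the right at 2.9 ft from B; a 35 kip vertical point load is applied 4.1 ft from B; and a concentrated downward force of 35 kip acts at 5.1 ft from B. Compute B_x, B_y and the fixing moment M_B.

B_x = -5.000 kip, B_y = 147.5 kip, M_B = 650.2 kip·ft

Resultant of the distributed load: 13.88 × 4.5 = 62.46 kip at 4.15 ft from B.
ΣF_x = 0: B_x + 5 = 0 → B_x = -5.000 kip.
ΣF_y = 0: B_y − 13.88·4.5 − 15 − 35 − 35 = 0 → B_y = 147.5 kip.
ΣM about B: M_B − (13.88·4.5)·4.15 − 15·4.6 − 35·4.1 − 35·5.1 = 0 → M_B = 650.2 kip·ft.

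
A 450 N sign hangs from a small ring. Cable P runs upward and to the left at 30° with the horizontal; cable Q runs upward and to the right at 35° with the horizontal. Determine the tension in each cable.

ΣF_x = 0: −T_P·cos30° + T_Q·cos35° = 0 → T_Q = 1.05722·T_P.
ΣF_y = 0: T_P·sin30° + T_Q·sin35° = 450.
Substitute: T_P·(0.5 + 1.05722·0.573576) = 450 → T_P = 406.726 ≈ 406.7 N.
Then T_Q = 1.05722 × 406.726 = 430.0 N.

T_P = 406.7 N, T_Q = 430.0 N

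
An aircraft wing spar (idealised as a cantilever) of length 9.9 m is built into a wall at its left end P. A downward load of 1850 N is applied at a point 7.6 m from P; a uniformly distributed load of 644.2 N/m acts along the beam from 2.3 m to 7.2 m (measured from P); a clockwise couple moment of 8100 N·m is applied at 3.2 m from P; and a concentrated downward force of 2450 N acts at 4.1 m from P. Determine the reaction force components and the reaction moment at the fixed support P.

Resultant of the distributed load: 644.2 × 4.9 = 3156.58 N at 4.75 m from P.
ΣF_x = 0: P_x = 0.
ΣF_y = 0: P_y − 1850 − 644.2·4.9 − 2450 = 0 → P_y = 7457 N.
ΣM about P: M_P − 1850·7.6 − (644.2·4.9)·4.75 − 8100 − 2450·4.1 = 0 → M_P = 47200 N·m.

P_x = 0, P_y = 7457 N, M_P = 47200 N·m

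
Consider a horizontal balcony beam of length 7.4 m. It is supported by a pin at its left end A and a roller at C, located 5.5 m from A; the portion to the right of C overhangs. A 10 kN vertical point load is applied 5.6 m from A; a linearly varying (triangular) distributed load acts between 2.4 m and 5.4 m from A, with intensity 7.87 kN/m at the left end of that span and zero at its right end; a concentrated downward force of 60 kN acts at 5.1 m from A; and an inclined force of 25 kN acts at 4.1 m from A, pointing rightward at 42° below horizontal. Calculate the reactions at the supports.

Resultant of the triangular load: ½ × 7.87 × 3 = 11.805 kN, acting at 3.4 m from A (one-third of the span from the peak).
Taking moments about A: C_y·5.5 − 10·5.6 − (½·7.87·3)·3.4 − 60·5.1 − 25·sin42°·4.1 = 0 → C_y = 470.723/5.5 = 85.586 ≈ 85.59 kN.
ΣF_y = 0: A_y + 85.586 − 10 − ½·7.87·3 − 60 − 25·sin42° = 0 → A_y = 12.95 kN.
ΣF_x = 0: A_x + 25·cos42° = 0 → A_x = -18.58 kN.

A_x = -18.58 kN, A_y = 12.95 kN, C_y = 85.59 kN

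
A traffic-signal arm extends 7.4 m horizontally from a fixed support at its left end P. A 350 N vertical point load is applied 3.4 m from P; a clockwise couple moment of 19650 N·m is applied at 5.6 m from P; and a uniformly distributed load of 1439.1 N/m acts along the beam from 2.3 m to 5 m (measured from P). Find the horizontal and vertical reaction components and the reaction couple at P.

P_x = 0, P_y = 4236 N, M_P = 35020 N·m

Resultant of the distributed load: 1439.1 × 2.7 = 3885.57 N at 3.65 m from P.
ΣF_x = 0: P_x = 0.
ΣF_y = 0: P_y − 350 − 1439.1·2.7 = 0 → P_y = 4236 N.
ΣM about P: M_P − 350·3.4 − 19650 − (1439.1·2.7)·3.65 = 0 → M_P = 35020 N·m.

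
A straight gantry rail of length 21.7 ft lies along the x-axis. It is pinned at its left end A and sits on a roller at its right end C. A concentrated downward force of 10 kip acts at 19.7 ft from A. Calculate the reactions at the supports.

ΣM about A: C_y·21.7 − 10·19.7 = 0 → C_y = 197/21.7 = 9.07834 ≈ 9.078 kip.
ΣF_y = 0: A_y + 9.07834 − 10 = 0 → A_y = 0.9217 kip.
ΣF_x = 0: no horizontal applied forces, so A_x = 0.

A_x = 0, A_y = 0.9217 kip, C_y = 9.078 kip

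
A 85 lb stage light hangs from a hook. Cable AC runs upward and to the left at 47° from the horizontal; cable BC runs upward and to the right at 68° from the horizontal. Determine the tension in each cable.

T_AC = 35.13 lb, T_BC = 63.96 lb

ΣF_x = 0: −T_AC·cos47° + T_BC·cos68° = 0 → T_BC = 1.82057·T_AC.
ΣF_y = 0: T_AC·sin47° + T_BC·sin68° = 85.
Substitute: T_AC·(0.731354 + 1.82057·0.927184) = 85 → T_AC = 35.1333 ≈ 35.13 lb.
Then T_BC = 1.82057 × 35.1333 = 63.96 lb.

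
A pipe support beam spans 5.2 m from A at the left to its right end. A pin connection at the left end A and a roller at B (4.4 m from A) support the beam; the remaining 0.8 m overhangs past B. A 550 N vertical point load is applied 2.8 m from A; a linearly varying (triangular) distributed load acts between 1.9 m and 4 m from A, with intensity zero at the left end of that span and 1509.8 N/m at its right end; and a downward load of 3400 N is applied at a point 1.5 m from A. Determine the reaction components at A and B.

Resultant of the triangular load: ½ × 1509.8 × 2.1 = 1585.29 N, acting at 3.3 m from A (one-third of the span from the peak).
ΣM about A: B_y·4.4 − 550·2.8 − (½·1509.8·2.1)·3.3 − 3400·1.5 = 0 → B_y = 11871.457/4.4 = 2698.06 ≈ 2698 N.
ΣF_y = 0: A_y + 2698.06 − 550 − ½·1509.8·2.1 − 3400 = 0 → A_y = 2837 N.
ΣF_x = 0: no horizontal applied forces, so A_x = 0.

A_x = 0, A_y = 2837 N, B_y = 2698 N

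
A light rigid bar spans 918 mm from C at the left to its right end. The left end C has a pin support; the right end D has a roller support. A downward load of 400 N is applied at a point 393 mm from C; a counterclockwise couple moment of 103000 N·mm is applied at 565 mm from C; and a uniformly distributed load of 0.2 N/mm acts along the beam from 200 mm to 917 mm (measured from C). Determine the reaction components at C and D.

C_x = 0, C_y = 397.1 N, D_y = 146.3 N

Resultant of the distributed load: 0.2 × 717 = 143.4 N at 558.5 mm from C.
Taking moments about C: D_y·918 − 400·393 + 103000 − (0.2·717)·558.5 = 0 → D_y = 134288.9/918 = 146.284 ≈ 146.3 N.
ΣF_y = 0: C_y + 146.284 − 400 − 0.2·717 = 0 → C_y = 397.1 N.
ΣF_x = 0: no horizontal applied forces, so C_x = 0.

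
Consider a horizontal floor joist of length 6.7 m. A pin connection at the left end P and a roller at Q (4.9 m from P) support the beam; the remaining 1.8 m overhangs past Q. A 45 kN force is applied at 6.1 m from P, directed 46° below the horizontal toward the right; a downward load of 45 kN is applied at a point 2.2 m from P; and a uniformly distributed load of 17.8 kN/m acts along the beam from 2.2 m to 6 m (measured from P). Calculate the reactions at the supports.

P_x = -31.26 kN, P_y = 27.91 kN, Q_y = 117.1 kN

Resultant of the distributed load: 17.8 × 3.8 = 67.64 kN at 4.1 m from P.
ΣM about P: Q_y·4.9 − 45·sin46°·6.1 − 45·2.2 − (17.8·3.8)·4.1 = 0 → Q_y = 573.783/4.9 = 117.099 ≈ 117.1 kN.
ΣF_y = 0: P_y + 117.099 − 45·sin46° − 45 − 17.8·3.8 = 0 → P_y = 27.91 kN.
ΣF_x = 0: P_x + 45·cos46° = 0 → P_x = -31.26 kN.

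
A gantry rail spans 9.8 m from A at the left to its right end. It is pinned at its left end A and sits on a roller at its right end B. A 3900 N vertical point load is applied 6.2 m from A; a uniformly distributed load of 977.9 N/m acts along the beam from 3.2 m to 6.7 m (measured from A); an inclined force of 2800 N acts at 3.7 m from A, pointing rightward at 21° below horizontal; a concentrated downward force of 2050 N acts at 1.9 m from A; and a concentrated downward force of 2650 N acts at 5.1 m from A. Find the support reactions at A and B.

A_x = -2614 N, A_y = 6675 N, B_y = 6352 N

Resultant of the distributed load: 977.9 × 3.5 = 3422.65 N at 4.95 m from A.
Moments about A: B_y·9.8 − 3900·6.2 − (977.9·3.5)·4.95 − 2800·sin21°·3.7 − 2050·1.9 − 2650·5.1 = 0 → B_y = 62244.8/9.8 = 6351.51 ≈ 6352 N.
ΣF_y = 0: A_y + 6351.51 − 3900 − 977.9·3.5 − 2800·sin21° − 2050 − 2650 = 0 → A_y = 6675 N.
ΣF_x = 0: A_x + 2800·cos21° = 0 → A_x = -2614 N.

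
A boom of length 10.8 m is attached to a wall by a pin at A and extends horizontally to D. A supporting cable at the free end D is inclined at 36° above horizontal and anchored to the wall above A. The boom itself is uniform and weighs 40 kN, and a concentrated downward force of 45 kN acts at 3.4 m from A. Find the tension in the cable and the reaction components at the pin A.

ΣM about A: T·sin36°·10.8 − 40·5.4 − 45·3.4 = 0 → T = 369/(10.8·0.587785) = 58.1278 ≈ 58.13 kN.
ΣF_x = 0: A_x − T·cos36° = 0 → A_x = 58.1278 × 0.809017 = 47.03 kN.
ΣF_y = 0: A_y + T·sin36° − 40 − 45 = 0 → A_y = 85 − 58.1278 × 0.587785 = 50.83 kN.

T = 58.13 kN, A_x = 47.03 kN, A_y = 50.83 kN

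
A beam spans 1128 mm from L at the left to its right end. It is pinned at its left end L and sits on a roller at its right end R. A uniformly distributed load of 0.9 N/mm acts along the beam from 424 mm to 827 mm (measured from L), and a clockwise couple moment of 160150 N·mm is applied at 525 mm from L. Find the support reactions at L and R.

Resultant of the distributed load: 0.9 × 403 = 362.7 N at 625.5 mm from L.
ΣM about L: R_y·1128 − (0.9·403)·625.5 − 160150 = 0 → R_y = 387018.85/1128 = 343.102 ≈ 343.1 N.
ΣF_y = 0: L_y + 343.102 − 0.9·403 = 0 → L_y = 19.60 N.
ΣF_x = 0: no horizontal applied forces, so L_x = 0.

L_x = 0, L_y = 19.60 N, R_y = 343.1 N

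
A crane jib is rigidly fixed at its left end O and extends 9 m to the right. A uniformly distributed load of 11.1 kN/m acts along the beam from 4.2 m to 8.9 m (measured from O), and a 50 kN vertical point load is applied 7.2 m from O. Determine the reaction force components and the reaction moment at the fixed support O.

O_x = 0, O_y = 102.2 kN, M_O = 701.7 kN·m

Resultant of the distributed load: 11.1 × 4.7 = 52.17 kN at 6.55 m from O.
ΣF_x = 0: O_x = 0.
ΣF_y = 0: O_y − 11.1·4.7 − 50 = 0 → O_y = 102.2 kN.
ΣM about O: M_O − (11.1·4.7)·6.55 − 50·7.2 = 0 → M_O = 701.7 kN·m.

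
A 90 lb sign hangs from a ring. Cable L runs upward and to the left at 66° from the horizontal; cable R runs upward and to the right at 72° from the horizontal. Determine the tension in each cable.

T_L = 41.56 lb, T_R = 54.71 lb

ΣF_x = 0: −T_L·cos66° + T_R·cos72° = 0 → T_R = 1.31623·T_L.
ΣF_y = 0: T_L·sin66° + T_R·sin72° = 90.
Substitute: T_L·(0.913545 + 1.31623·0.951057) = 90 → T_L = 41.5636 ≈ 41.56 lb.
Then T_R = 1.31623 × 41.5636 = 54.71 lb.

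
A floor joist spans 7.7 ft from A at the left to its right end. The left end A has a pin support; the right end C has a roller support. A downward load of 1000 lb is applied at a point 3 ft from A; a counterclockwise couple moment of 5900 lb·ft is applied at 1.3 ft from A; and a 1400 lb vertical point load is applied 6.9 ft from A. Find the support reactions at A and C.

Taking moments about A: C_y·7.7 − 1000·3 + 5900 − 1400·6.9 = 0 → C_y = 6760/7.7 = 877.922 ≈ 877.9 lb.
ΣF_y = 0: A_y + 877.922 − 1000 − 1400 = 0 → A_y = 1522 lb.
ΣF_x = 0: no horizontal applied forces, so A_x = 0.

A_x = 0, A_y = 1522 lb, C_y = 877.9 lb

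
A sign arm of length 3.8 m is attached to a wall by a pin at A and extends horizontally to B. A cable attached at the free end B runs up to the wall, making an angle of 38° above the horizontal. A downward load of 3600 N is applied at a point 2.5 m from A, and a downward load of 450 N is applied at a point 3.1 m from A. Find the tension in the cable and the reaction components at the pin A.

ΣM about A: T·sin38°·3.8 − 3600·2.5 − 450·3.1 = 0 → T = 10395/(3.8·0.615661) = 4443.23 ≈ 4443 N.
ΣF_x = 0: A_x − T·cos38° = 0 → A_x = 4443.23 × 0.788011 = 3501 N.
ΣF_y = 0: A_y + T·sin38° − 3600 − 450 = 0 → A_y = 4050 − 4443.23 × 0.615661 = 1314 N.

T = 4443 N, A_x = 3501 N, A_y = 1314 N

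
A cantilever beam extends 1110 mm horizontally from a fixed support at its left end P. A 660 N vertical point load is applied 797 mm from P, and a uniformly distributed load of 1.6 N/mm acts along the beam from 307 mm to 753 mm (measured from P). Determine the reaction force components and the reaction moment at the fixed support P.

P_x = 0, P_y = 1374 N, M_P = 904200 N·mm

Resultant of the distributed load: 1.6 × 446 = 713.6 N at 530 mm from P.
ΣF_x = 0: P_x = 0.
ΣF_y = 0: P_y − 660 − 1.6·446 = 0 → P_y = 1374 N.
ΣM about P: M_P − 660·797 − (1.6·446)·530 = 0 → M_P = 904200 N·mm.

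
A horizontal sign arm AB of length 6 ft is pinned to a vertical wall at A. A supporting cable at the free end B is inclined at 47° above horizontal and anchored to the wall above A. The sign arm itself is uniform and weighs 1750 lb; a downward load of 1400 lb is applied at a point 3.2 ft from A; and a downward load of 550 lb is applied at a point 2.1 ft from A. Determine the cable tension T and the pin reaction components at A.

ΣM about A: T·sin47°·6 − 1750·3 − 1400·3.2 − 550·2.1 = 0 → T = 10885/(6·0.731354) = 2480.56 ≈ 2481 lb.
ΣF_x = 0: A_x − T·cos47° = 0 → A_x = 2480.56 × 0.681998 = 1692 lb.
ΣF_y = 0: A_y + T·sin47° − 1750 − 1400 − 550 = 0 → A_y = 3700 − 2480.56 × 0.731354 = 1886 lb.

T = 2481 lb, A_x = 1692 lb, A_y = 1886 lb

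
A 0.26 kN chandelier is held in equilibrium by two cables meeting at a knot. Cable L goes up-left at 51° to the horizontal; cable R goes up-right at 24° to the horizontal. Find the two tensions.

T_L = 0.2459 kN, T_R = 0.1694 kN

ΣF_x = 0: −T_L·cos51° + T_R·cos24° = 0 → T_R = 0.688877·T_L.
ΣF_y = 0: T_L·sin51° + T_R·sin24° = 0.26.
Substitute: T_L·(0.777146 + 0.688877·0.406737) = 0.26 → T_L = 0.245901 ≈ 0.2459 kN.
Then T_R = 0.688877 × 0.245901 = 0.1694 kN.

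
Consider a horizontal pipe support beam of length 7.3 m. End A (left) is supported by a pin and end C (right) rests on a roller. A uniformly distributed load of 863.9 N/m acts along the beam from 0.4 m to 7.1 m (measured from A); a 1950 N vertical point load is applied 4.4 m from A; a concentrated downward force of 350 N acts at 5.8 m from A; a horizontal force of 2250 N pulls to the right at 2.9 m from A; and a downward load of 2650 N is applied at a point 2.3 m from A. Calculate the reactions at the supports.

A_x = -2250 N, A_y = 5476 N, C_y = 5262 N

Resultant of the distributed load: 863.9 × 6.7 = 5788.13 N at 3.75 m from A.
Taking moments about A: C_y·7.3 − (863.9·6.7)·3.75 − 1950·4.4 − 350·5.8 − 2650·2.3 = 0 → C_y = 38410.4875/7.3 = 5261.71 ≈ 5262 N.
ΣF_y = 0: A_y + 5261.71 − 863.9·6.7 − 1950 − 350 − 2650 = 0 → A_y = 5476 N.
ΣF_x = 0: A_x + 2250 = 0 → A_x = -2250 N.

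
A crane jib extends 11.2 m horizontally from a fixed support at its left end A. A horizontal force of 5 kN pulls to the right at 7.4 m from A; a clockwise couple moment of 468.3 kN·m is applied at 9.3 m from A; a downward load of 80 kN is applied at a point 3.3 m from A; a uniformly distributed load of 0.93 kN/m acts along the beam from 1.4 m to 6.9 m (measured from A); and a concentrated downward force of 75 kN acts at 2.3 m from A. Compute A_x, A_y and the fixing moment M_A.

A_x = -5.000 kN, A_y = 160.1 kN, M_A = 926.0 kN·m

Resultant of the distributed load: 0.93 × 5.5 = 5.115 kN at 4.15 m from A.
ΣF_x = 0: A_x + 5 = 0 → A_x = -5.000 kN.
ΣF_y = 0: A_y − 80 − 0.93·5.5 − 75 = 0 → A_y = 160.1 kN.
ΣM about A: M_A − 468.3 − 80·3.3 − (0.93·5.5)·4.15 − 75·2.3 = 0 → M_A = 926.0 kN·m.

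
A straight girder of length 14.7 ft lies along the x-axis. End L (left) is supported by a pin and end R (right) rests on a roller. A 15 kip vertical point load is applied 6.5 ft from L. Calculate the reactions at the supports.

L_x = 0, L_y = 8.367 kip, R_y = 6.633 kip

Moments about L: R_y·14.7 − 15·6.5 = 0 → R_y = 97.5/14.7 = 6.63265 ≈ 6.633 kip.
ΣF_y = 0: L_y + 6.63265 − 15 = 0 → L_y = 8.367 kip.
ΣF_x = 0: no horizontal applied forces, so L_x = 0.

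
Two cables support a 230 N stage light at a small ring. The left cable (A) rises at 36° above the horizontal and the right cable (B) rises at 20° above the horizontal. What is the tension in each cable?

T_A = 260.7 N, T_B = 224.4 N

ΣF_x = 0: −T_A·cos36° + T_B·cos20° = 0 → T_B = 0.860938·T_A.
ΣF_y = 0: T_A·sin36° + T_B·sin20° = 230.
Substitute: T_A·(0.587785 + 0.860938·0.34202) = 230 → T_A = 260.699 ≈ 260.7 N.
Then T_B = 0.860938 × 260.699 = 224.4 N.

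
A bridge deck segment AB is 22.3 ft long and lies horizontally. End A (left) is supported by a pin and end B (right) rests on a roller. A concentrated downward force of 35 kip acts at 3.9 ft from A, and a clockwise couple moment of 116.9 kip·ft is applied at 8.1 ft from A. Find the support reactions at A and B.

Taking moments about A: B_y·22.3 − 35·3.9 − 116.9 = 0 → B_y = 253.4/22.3 = 11.3632 ≈ 11.36 kip.
ΣF_y = 0: A_y + 11.3632 − 35 = 0 → A_y = 23.64 kip.
ΣF_x = 0: no horizontal applied forces, so A_x = 0.

A_x = 0, A_y = 23.64 kip, B_y = 11.36 kip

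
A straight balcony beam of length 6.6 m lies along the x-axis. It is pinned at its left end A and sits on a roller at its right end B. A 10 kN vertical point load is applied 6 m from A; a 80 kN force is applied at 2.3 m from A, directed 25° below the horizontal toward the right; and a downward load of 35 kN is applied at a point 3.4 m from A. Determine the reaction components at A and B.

A_x = -72.50 kN, A_y = 39.91 kN, B_y = 38.90 kN

Moments about A: B_y·6.6 − 10·6 − 80·sin25°·2.3 − 35·3.4 = 0 → B_y = 256.762/6.6 = 38.9033 ≈ 38.90 kN.
ΣF_y = 0: A_y + 38.9033 − 10 − 80·sin25° − 35 = 0 → A_y = 39.91 kN.
ΣF_x = 0: A_x + 80·cos25° = 0 → A_x = -72.50 kN.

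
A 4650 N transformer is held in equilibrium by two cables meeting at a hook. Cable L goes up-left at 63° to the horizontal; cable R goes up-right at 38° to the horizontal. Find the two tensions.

ΣF_x = 0: −T_L·cos63° + T_R·cos38° = 0 → T_R = 0.576122·T_L.
ΣF_y = 0: T_L·sin63° + T_R·sin38° = 4650.
Substitute: T_L·(0.891007 + 0.576122·0.615661) = 4650 → T_L = 3732.83 ≈ 3733 N.
Then T_R = 0.576122 × 3732.83 = 2151 N.

T_L = 3733 N, T_R = 2151 N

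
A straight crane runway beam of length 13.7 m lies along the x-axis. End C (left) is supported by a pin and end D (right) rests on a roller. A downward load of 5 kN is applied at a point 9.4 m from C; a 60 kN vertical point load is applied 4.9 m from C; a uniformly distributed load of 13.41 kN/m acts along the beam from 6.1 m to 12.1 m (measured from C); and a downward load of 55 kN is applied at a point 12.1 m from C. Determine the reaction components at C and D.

Resultant of the distributed load: 13.41 × 6 = 80.46 kN at 9.1 m from C.
ΣM about C: D_y·13.7 − 5·9.4 − 60·4.9 − (13.41·6)·9.1 − 55·12.1 = 0 → D_y = 1738.686/13.7 = 126.911 ≈ 126.9 kN.
ΣF_y = 0: C_y + 126.911 − 5 − 60 − 13.41·6 − 55 = 0 → C_y = 73.55 kN.
ΣF_x = 0: no horizontal applied forces, so C_x = 0.

C_x = 0, C_y = 73.55 kN, D_y = 126.9 kN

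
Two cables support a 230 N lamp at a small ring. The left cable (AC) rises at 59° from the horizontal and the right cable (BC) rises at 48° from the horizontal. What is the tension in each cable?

T_AC = 160.9 N, T_BC = 123.9 N

ΣF_x = 0: −T_AC·cos59° + T_BC·cos48° = 0 → T_BC = 0.769712·T_AC.
ΣF_y = 0: T_AC·sin59° + T_BC·sin48° = 230.
Substitute: T_AC·(0.857167 + 0.769712·0.743145) = 230 → T_AC = 160.932 ≈ 160.9 N.
Then T_BC = 0.769712 × 160.932 = 123.9 N.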